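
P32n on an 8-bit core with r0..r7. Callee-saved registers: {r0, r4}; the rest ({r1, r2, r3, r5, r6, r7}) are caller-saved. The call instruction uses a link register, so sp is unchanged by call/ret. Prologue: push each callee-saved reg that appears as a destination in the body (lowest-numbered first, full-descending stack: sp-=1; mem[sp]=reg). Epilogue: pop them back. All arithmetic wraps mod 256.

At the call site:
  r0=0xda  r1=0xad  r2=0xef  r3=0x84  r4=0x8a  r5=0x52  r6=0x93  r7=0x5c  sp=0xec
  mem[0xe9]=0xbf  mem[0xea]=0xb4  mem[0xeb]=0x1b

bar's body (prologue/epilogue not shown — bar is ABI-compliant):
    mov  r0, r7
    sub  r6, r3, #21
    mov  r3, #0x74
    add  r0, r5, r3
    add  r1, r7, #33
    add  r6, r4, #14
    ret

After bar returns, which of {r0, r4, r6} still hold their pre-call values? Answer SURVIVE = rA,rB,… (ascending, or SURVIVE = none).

prologue: push r0 → mem[0xeb]=0xda, sp=0xeb
body[0] mov  r0, r7 → r0=0x5c
body[1] sub  r6, r3, #21 → r6=0x6f
body[2] mov  r3, #0x74 → r3=0x74
body[3] add  r0, r5, r3 → r0=0xc6
body[4] add  r1, r7, #33 → r1=0x7d
body[5] add  r6, r4, #14 → r6=0x98
epilogue: pop r0=0xda, sp=0xec
r0: callee-saved, written=True
r4: callee-saved, written=False
r6: caller-saved, written=True

SURVIVE = r0,r4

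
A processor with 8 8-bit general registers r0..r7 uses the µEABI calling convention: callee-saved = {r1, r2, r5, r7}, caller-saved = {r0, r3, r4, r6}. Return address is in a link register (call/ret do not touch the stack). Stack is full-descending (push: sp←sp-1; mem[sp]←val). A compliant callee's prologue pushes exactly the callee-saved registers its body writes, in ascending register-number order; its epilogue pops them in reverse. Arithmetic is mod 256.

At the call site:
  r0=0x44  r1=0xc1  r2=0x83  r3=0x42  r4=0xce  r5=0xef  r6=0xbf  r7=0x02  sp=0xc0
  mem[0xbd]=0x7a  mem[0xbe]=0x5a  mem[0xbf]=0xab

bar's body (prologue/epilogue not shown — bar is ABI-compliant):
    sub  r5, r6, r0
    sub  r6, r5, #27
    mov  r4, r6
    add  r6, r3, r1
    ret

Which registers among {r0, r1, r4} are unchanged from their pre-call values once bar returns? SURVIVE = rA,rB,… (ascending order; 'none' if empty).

prologue: push r5 → mem[0xbf]=0xef, sp=0xbf
body[0] sub  r5, r6, r0 → r5=0x7b
body[1] sub  r6, r5, #27 → r6=0x60
body[2] mov  r4, r6 → r4=0x60
body[3] add  r6, r3, r1 → r6=0x03
epilogue: pop r5=0xef, sp=0xc0
r0: caller-saved, written=False
r1: callee-saved, written=False
r4: caller-saved, written=True

SURVIVE = r0,r1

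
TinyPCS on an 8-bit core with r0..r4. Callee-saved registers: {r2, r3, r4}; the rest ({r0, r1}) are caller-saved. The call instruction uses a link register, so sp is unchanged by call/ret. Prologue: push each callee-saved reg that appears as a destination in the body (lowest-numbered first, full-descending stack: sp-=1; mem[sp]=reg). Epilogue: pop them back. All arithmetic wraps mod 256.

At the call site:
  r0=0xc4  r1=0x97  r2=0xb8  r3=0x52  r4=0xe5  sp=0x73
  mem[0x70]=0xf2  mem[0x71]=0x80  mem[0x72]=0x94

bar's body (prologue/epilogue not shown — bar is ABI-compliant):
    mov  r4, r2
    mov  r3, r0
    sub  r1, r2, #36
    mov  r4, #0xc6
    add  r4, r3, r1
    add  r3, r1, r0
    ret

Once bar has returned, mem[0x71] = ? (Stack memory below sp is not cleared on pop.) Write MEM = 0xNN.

prologue: push r3 -> mem[0x72]=0x52, sp=0x72
prologue: push r4 -> mem[0x71]=0xe5, sp=0x71
body[0] mov  r4, r2 -> r4=0xb8
body[1] mov  r3, r0 -> r3=0xc4
body[2] sub  r1, r2, #36 -> r1=0x94
body[3] mov  r4, #0xc6 -> r4=0xc6
body[4] add  r4, r3, r1 -> r4=0x58
body[5] add  r3, r1, r0 -> r3=0x58
epilogue: pop r4=0xe5, sp=0x72
epilogue: pop r3=0x52, sp=0x73
prologue pushed ['r3', 'r4'] at ['0x72', '0x71']

MEM = 0xe5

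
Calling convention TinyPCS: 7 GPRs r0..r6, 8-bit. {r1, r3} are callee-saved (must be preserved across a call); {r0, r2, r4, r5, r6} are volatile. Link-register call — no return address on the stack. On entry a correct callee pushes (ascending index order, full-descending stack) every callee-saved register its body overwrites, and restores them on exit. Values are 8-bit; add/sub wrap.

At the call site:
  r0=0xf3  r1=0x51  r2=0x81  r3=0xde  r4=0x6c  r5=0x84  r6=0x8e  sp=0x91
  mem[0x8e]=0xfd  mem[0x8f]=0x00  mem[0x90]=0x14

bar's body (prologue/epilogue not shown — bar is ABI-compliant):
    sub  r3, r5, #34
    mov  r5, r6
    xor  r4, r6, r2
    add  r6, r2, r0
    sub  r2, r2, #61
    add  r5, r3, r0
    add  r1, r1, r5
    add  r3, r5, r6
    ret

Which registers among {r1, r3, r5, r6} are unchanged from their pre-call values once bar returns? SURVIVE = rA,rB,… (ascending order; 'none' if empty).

prologue: push r1 -> mem[0x90]=0x51, sp=0x90
prologue: push r3 -> mem[0x8f]=0xde, sp=0x8f
body[0] sub  r3, r5, #34 -> r3=0x62
body[1] mov  r5, r6 -> r5=0x8e
body[2] xor  r4, r6, r2 -> r4=0x0f
body[3] add  r6, r2, r0 -> r6=0x74
body[4] sub  r2, r2, #61 -> r2=0x44
body[5] add  r5, r3, r0 -> r5=0x55
body[6] add  r1, r1, r5 -> r1=0xa6
body[7] add  r3, r5, r6 -> r3=0xc9
epilogue: pop r3=0xde, sp=0x90
epilogue: pop r1=0x51, sp=0x91
r1: callee-saved, written=True
r3: callee-saved, written=True
r5: caller-saved, written=True
r6: caller-saved, written=True

SURVIVE = r1,r3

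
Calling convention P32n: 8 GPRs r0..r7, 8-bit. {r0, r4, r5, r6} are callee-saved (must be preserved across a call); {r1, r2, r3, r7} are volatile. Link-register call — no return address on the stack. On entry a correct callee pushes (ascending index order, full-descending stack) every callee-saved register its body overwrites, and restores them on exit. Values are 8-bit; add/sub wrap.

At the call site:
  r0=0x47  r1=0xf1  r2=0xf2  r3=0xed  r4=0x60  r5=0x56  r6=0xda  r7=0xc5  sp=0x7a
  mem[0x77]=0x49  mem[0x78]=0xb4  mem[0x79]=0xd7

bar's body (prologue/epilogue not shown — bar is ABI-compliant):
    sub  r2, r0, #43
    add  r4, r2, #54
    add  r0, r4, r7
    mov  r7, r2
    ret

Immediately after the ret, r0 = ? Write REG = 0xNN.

prologue: push r0 → mem[0x79]=0x47, sp=0x79
prologue: push r4 → mem[0x78]=0x60, sp=0x78
body[0] sub  r2, r0, #43 → r2=0x1c
body[1] add  r4, r2, #54 → r4=0x52
body[2] add  r0, r4, r7 → r0=0x17
body[3] mov  r7, r2 → r7=0x1c
epilogue: pop r4=0x60, sp=0x79
epilogue: pop r0=0x47, sp=0x7a
r0 is callee-saved → restored

REG = 0x47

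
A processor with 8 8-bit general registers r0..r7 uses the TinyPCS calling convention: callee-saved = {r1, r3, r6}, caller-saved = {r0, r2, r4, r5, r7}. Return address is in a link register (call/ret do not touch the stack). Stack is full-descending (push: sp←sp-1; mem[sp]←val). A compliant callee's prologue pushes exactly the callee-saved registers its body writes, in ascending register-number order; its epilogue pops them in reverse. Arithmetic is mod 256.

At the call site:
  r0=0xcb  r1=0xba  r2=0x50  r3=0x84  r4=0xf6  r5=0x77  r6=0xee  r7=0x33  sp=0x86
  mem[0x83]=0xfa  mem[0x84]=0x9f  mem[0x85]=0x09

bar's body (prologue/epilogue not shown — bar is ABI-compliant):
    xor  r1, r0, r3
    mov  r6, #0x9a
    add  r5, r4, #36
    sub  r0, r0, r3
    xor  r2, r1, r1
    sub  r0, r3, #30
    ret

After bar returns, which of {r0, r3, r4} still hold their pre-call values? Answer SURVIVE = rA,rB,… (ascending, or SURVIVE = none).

prologue: push r1 → mem[0x85]=0xba, sp=0x85
prologue: push r6 → mem[0x84]=0xee, sp=0x84
body[0] xor  r1, r0, r3 → r1=0x4f
body[1] mov  r6, #0x9a → r6=0x9a
body[2] add  r5, r4, #36 → r5=0x1a
body[3] sub  r0, r0, r3 → r0=0x47
body[4] xor  r2, r1, r1 → r2=0x00
body[5] sub  r0, r3, #30 → r0=0x66
epilogue: pop r6=0xee, sp=0x85
epilogue: pop r1=0xba, sp=0x86
r0: caller-saved, written=True
r3: callee-saved, written=False
r4: caller-saved, written=False

SURVIVE = r3,r4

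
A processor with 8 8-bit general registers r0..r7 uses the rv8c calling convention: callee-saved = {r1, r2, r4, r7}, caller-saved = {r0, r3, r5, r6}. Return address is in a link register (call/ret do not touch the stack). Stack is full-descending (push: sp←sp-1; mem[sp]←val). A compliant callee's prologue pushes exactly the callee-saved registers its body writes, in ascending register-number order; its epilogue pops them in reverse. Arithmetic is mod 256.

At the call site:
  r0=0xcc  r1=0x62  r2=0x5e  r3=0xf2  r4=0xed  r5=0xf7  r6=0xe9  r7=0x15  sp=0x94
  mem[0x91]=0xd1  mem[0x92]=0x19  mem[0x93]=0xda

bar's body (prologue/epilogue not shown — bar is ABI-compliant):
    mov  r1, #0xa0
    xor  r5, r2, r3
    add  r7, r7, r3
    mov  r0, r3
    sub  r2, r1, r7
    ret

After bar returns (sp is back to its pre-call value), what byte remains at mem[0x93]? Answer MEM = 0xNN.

prologue: push r1 → mem[0x93]=0x62, sp=0x93
prologue: push r2 → mem[0x92]=0x5e, sp=0x92
prologue: push r7 → mem[0x91]=0x15, sp=0x91
body[0] mov  r1, #0xa0 → r1=0xa0
body[1] xor  r5, r2, r3 → r5=0xac
body[2] add  r7, r7, r3 → r7=0x07
body[3] mov  r0, r3 → r0=0xf2
body[4] sub  r2, r1, r7 → r2=0x99
epilogue: pop r7=0x15, sp=0x92
epilogue: pop r2=0x5e, sp=0x93
epilogue: pop r1=0x62, sp=0x94
prologue pushed ['r1', 'r2', 'r7'] at ['0x93', '0x92', '0x91']

MEM = 0x62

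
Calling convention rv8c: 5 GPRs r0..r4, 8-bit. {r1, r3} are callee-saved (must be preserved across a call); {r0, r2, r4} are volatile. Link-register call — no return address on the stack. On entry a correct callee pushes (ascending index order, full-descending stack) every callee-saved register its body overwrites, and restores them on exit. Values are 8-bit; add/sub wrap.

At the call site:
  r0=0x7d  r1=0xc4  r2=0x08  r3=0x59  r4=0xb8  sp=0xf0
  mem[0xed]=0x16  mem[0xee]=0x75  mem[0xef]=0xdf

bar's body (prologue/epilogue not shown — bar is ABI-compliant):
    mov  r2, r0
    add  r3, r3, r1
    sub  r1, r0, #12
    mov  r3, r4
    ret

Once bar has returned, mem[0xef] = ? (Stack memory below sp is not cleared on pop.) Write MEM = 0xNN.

MEM = 0xc4

prologue: push r1 → mem[0xef]=0xc4, sp=0xef
prologue: push r3 → mem[0xee]=0x59, sp=0xee
body[0] mov  r2, r0 → r2=0x7d
body[1] add  r3, r3, r1 → r3=0x1d
body[2] sub  r1, r0, #12 → r1=0x71
body[3] mov  r3, r4 → r3=0xb8
epilogue: pop r3=0x59, sp=0xef
epilogue: pop r1=0xc4, sp=0xf0
prologue pushed ['r1', 'r3'] at ['0xef', '0xee']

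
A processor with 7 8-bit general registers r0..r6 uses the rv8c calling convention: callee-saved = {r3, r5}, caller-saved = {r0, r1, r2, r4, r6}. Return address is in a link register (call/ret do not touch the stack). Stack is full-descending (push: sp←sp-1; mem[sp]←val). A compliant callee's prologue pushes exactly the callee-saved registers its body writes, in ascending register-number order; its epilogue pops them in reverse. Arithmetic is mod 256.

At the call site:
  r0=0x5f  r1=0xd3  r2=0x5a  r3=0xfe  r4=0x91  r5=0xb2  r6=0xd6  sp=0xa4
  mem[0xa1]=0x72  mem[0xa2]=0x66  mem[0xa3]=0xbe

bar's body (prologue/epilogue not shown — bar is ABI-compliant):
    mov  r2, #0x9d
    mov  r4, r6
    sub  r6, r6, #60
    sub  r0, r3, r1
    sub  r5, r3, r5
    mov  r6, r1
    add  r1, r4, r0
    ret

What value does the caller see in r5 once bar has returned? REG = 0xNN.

prologue: push r5 → mem[0xa3]=0xb2, sp=0xa3
body[0] mov  r2, #0x9d → r2=0x9d
body[1] mov  r4, r6 → r4=0xd6
body[2] sub  r6, r6, #60 → r6=0x9a
body[3] sub  r0, r3, r1 → r0=0x2b
body[4] sub  r5, r3, r5 → r5=0x4c
body[5] mov  r6, r1 → r6=0xd3
body[6] add  r1, r4, r0 → r1=0x01
epilogue: pop r5=0xb2, sp=0xa4
r5 is callee-saved → restored

REG = 0xb2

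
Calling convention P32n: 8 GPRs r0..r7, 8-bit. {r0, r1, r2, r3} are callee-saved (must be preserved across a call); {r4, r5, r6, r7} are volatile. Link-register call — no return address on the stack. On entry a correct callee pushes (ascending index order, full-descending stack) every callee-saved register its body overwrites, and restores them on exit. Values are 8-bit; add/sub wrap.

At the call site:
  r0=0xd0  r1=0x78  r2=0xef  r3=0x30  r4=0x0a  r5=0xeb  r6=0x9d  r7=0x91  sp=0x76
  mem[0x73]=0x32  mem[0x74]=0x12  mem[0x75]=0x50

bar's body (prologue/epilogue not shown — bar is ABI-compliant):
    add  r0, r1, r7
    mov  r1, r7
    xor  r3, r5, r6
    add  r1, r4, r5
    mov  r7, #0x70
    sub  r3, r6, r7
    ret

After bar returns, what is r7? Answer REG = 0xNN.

prologue: push r0 → mem[0x75]=0xd0, sp=0x75
prologue: push r1 → mem[0x74]=0x78, sp=0x74
prologue: push r3 → mem[0x73]=0x30, sp=0x73
body[0] add  r0, r1, r7 → r0=0x09
body[1] mov  r1, r7 → r1=0x91
body[2] xor  r3, r5, r6 → r3=0x76
body[3] add  r1, r4, r5 → r1=0xf5
body[4] mov  r7, #0x70 → r7=0x70
body[5] sub  r3, r6, r7 → r3=0x2d
epilogue: pop r3=0x30, sp=0x74
epilogue: pop r1=0x78, sp=0x75
epilogue: pop r0=0xd0, sp=0x76
r7 is caller-saved → body value

REG = 0x70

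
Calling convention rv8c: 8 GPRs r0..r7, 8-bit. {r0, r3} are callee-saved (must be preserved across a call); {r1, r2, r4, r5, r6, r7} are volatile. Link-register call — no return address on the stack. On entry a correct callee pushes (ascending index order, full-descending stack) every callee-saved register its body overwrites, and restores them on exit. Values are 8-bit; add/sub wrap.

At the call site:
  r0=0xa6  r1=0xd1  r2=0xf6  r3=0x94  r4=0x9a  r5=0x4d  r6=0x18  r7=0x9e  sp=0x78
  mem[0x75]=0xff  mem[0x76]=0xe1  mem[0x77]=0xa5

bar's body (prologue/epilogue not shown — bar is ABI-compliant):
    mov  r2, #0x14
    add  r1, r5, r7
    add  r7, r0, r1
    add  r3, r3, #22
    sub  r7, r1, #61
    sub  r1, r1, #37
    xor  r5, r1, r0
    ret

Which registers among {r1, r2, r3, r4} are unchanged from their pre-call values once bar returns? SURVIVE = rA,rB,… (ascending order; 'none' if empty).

prologue: push r3 → mem[0x77]=0x94, sp=0x77
body[0] mov  r2, #0x14 → r2=0x14
body[1] add  r1, r5, r7 → r1=0xeb
body[2] add  r7, r0, r1 → r7=0x91
body[3] add  r3, r3, #22 → r3=0xaa
body[4] sub  r7, r1, #61 → r7=0xae
body[5] sub  r1, r1, #37 → r1=0xc6
body[6] xor  r5, r1, r0 → r5=0x60
epilogue: pop r3=0x94, sp=0x78
r1: caller-saved, written=True
r2: caller-saved, written=True
r3: callee-saved, written=True
r4: caller-saved, written=False

SURVIVE = r3,r4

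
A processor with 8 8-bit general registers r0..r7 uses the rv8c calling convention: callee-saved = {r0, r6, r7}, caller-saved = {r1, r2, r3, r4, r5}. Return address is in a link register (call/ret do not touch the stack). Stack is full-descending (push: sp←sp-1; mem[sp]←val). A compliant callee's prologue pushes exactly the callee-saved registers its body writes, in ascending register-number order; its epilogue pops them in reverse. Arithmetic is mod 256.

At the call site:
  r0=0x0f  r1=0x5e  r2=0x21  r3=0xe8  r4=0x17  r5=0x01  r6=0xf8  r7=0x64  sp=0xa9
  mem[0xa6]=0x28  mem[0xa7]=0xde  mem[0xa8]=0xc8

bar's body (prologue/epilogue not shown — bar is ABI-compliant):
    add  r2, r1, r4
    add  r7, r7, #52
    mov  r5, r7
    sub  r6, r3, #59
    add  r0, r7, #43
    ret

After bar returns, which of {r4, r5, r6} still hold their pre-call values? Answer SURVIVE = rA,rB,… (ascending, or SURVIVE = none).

prologue: push r0 -> mem[0xa8]=0x0f, sp=0xa8
prologue: push r6 -> mem[0xa7]=0xf8, sp=0xa7
prologue: push r7 -> mem[0xa6]=0x64, sp=0xa6
body[0] add  r2, r1, r4 -> r2=0x75
body[1] add  r7, r7, #52 -> r7=0x98
body[2] mov  r5, r7 -> r5=0x98
body[3] sub  r6, r3, #59 -> r6=0xad
body[4] add  r0, r7, #43 -> r0=0xc3
epilogue: pop r7=0x64, sp=0xa7
epilogue: pop r6=0xf8, sp=0xa8
epilogue: pop r0=0x0f, sp=0xa9
r4: caller-saved, written=False
r5: caller-saved, written=True
r6: callee-saved, written=True

SURVIVE = r4,r6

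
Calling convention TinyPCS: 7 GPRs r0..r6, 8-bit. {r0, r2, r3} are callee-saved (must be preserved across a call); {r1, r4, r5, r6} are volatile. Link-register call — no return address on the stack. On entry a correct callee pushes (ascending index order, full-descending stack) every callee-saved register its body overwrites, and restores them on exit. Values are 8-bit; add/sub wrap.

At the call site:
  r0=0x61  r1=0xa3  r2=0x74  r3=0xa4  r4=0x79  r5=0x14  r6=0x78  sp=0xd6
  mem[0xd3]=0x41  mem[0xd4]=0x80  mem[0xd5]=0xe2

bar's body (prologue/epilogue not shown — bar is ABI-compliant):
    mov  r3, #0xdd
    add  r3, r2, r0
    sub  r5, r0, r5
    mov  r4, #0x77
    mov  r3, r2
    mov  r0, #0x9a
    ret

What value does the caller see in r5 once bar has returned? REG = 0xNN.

REG = 0x4d

prologue: push r0 → mem[0xd5]=0x61, sp=0xd5
prologue: push r3 → mem[0xd4]=0xa4, sp=0xd4
body[0] mov  r3, #0xdd → r3=0xdd
body[1] add  r3, r2, r0 → r3=0xd5
body[2] sub  r5, r0, r5 → r5=0x4d
body[3] mov  r4, #0x77 → r4=0x77
body[4] mov  r3, r2 → r3=0x74
body[5] mov  r0, #0x9a → r0=0x9a
epilogue: pop r3=0xa4, sp=0xd5
epilogue: pop r0=0x61, sp=0xd6
r5 is caller-saved → body value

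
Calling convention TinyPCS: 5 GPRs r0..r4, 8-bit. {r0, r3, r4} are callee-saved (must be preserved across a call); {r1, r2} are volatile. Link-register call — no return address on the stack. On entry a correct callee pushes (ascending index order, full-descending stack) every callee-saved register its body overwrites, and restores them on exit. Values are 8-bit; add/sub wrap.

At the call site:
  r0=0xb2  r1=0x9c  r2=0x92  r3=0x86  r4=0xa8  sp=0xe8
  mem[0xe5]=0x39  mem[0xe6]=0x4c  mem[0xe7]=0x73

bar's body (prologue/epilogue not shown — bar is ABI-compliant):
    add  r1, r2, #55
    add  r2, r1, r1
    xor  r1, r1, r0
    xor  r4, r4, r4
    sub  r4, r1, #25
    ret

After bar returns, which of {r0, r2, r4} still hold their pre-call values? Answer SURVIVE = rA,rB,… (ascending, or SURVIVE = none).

SURVIVE = r0,r2,r4

prologue: push r4 -> mem[0xe7]=0xa8, sp=0xe7
body[0] add  r1, r2, #55 -> r1=0xc9
body[1] add  r2, r1, r1 -> r2=0x92
body[2] xor  r1, r1, r0 -> r1=0x7b
body[3] xor  r4, r4, r4 -> r4=0x00
body[4] sub  r4, r1, #25 -> r4=0x62
epilogue: pop r4=0xa8, sp=0xe8
r0: callee-saved, written=False
r2: caller-saved, written=True
r4: callee-saved, written=True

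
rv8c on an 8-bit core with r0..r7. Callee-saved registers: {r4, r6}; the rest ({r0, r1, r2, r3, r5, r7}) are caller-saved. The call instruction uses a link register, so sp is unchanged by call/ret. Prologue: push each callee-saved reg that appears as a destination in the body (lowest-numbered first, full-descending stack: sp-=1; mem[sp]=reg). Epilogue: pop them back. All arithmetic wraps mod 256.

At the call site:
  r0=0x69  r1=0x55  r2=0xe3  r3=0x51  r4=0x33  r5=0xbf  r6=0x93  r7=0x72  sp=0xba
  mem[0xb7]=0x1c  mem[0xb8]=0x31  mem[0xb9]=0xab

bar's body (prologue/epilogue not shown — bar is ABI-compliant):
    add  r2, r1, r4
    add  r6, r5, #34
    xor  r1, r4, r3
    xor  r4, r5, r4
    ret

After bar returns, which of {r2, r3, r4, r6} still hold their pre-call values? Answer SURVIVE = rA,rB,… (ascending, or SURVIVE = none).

SURVIVE = r3,r4,r6

prologue: push r4 → mem[0xb9]=0x33, sp=0xb9
prologue: push r6 → mem[0xb8]=0x93, sp=0xb8
body[0] add  r2, r1, r4 → r2=0x88
body[1] add  r6, r5, #34 → r6=0xe1
body[2] xor  r1, r4, r3 → r1=0x62
body[3] xor  r4, r5, r4 → r4=0x8c
epilogue: pop r6=0x93, sp=0xb9
epilogue: pop r4=0x33, sp=0xba
r2: caller-saved, written=True
r3: caller-saved, written=False
r4: callee-saved, written=True
r6: callee-saved, written=True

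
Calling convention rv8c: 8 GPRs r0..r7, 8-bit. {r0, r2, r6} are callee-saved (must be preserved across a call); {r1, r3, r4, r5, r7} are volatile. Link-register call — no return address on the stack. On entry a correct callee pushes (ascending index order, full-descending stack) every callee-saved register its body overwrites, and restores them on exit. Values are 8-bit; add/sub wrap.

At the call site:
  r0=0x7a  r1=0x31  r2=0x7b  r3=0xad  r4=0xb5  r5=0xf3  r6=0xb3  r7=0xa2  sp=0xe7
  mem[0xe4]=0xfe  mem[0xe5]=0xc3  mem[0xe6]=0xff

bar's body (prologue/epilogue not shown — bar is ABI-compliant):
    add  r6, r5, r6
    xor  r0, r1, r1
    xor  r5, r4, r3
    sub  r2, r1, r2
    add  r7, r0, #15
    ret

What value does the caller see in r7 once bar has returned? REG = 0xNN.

prologue: push r0 -> mem[0xe6]=0x7a, sp=0xe6
prologue: push r2 -> mem[0xe5]=0x7b, sp=0xe5
prologue: push r6 -> mem[0xe4]=0xb3, sp=0xe4
body[0] add  r6, r5, r6 -> r6=0xa6
body[1] xor  r0, r1, r1 -> r0=0x00
body[2] xor  r5, r4, r3 -> r5=0x18
body[3] sub  r2, r1, r2 -> r2=0xb6
body[4] add  r7, r0, #15 -> r7=0x0f
epilogue: pop r6=0xb3, sp=0xe5
epilogue: pop r2=0x7b, sp=0xe6
epilogue: pop r0=0x7a, sp=0xe7
r7 is caller-saved -> body value

REG = 0x0f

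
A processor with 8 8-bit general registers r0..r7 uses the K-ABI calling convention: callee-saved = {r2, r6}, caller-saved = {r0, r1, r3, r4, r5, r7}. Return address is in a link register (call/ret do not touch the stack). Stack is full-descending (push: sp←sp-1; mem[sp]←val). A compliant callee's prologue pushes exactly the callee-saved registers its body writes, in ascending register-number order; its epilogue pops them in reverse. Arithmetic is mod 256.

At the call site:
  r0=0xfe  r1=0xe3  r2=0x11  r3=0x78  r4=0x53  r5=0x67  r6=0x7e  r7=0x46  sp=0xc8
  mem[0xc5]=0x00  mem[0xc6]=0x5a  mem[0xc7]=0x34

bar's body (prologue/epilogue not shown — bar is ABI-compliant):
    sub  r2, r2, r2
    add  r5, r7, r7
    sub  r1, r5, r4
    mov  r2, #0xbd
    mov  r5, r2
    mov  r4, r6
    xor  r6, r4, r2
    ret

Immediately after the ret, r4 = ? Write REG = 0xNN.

REG = 0x7e

prologue: push r2 → mem[0xc7]=0x11, sp=0xc7
prologue: push r6 → mem[0xc6]=0x7e, sp=0xc6
body[0] sub  r2, r2, r2 → r2=0x00
body[1] add  r5, r7, r7 → r5=0x8c
body[2] sub  r1, r5, r4 → r1=0x39
body[3] mov  r2, #0xbd → r2=0xbd
body[4] mov  r5, r2 → r5=0xbd
body[5] mov  r4, r6 → r4=0x7e
body[6] xor  r6, r4, r2 → r6=0xc3
epilogue: pop r6=0x7e, sp=0xc7
epilogue: pop r2=0x11, sp=0xc8
r4 is caller-saved → body value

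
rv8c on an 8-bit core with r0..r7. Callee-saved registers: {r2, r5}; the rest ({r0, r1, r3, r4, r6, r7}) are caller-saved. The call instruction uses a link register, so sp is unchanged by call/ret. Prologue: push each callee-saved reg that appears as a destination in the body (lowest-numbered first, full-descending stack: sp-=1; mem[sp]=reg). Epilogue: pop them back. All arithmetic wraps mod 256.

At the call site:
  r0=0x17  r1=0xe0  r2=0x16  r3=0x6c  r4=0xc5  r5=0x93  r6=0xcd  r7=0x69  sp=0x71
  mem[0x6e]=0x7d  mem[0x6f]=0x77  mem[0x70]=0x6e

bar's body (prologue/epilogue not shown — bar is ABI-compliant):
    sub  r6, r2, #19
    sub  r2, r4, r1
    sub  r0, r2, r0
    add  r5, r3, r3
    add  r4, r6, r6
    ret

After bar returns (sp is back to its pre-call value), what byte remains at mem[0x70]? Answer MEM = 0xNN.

prologue: push r2 → mem[0x70]=0x16, sp=0x70
prologue: push r5 → mem[0x6f]=0x93, sp=0x6f
body[0] sub  r6, r2, #19 → r6=0x03
body[1] sub  r2, r4, r1 → r2=0xe5
body[2] sub  r0, r2, r0 → r0=0xce
body[3] add  r5, r3, r3 → r5=0xd8
body[4] add  r4, r6, r6 → r4=0x06
epilogue: pop r5=0x93, sp=0x70
epilogue: pop r2=0x16, sp=0x71
prologue pushed ['r2', 'r5'] at ['0x70', '0x6f']

MEM = 0x16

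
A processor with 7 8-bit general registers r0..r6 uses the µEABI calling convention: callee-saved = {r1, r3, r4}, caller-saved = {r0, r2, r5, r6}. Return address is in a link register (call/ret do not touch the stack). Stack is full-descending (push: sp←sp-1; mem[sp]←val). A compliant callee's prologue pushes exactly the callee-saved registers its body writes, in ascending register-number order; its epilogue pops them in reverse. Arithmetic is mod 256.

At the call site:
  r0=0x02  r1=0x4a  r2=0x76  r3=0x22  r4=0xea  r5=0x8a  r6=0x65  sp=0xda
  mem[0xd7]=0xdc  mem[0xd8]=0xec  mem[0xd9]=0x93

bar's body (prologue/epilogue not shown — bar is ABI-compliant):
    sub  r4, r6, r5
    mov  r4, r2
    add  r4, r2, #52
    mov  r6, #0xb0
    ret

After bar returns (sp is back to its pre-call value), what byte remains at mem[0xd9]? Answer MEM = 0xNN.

MEM = 0xea

prologue: push r4 → mem[0xd9]=0xea, sp=0xd9
body[0] sub  r4, r6, r5 → r4=0xdb
body[1] mov  r4, r2 → r4=0x76
body[2] add  r4, r2, #52 → r4=0xaa
body[3] mov  r6, #0xb0 → r6=0xb0
epilogue: pop r4=0xea, sp=0xda
prologue pushed ['r4'] at ['0xd9']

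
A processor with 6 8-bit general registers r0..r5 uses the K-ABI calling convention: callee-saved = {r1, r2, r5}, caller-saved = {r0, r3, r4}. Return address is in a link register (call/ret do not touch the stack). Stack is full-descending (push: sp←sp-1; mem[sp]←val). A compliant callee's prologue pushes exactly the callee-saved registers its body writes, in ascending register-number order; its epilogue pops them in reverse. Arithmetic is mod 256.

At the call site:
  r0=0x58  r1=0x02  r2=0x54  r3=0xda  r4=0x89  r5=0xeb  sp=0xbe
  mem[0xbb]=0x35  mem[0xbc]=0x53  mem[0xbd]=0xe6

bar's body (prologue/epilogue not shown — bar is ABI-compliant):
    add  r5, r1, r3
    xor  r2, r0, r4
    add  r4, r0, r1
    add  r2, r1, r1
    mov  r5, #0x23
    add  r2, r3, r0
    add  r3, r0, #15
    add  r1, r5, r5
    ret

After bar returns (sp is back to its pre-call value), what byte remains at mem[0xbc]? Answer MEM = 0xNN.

prologue: push r1 → mem[0xbd]=0x02, sp=0xbd
prologue: push r2 → mem[0xbc]=0x54, sp=0xbc
prologue: push r5 → mem[0xbb]=0xeb, sp=0xbb
body[0] add  r5, r1, r3 → r5=0xdc
body[1] xor  r2, r0, r4 → r2=0xd1
body[2] add  r4, r0, r1 → r4=0x5a
body[3] add  r2, r1, r1 → r2=0x04
body[4] mov  r5, #0x23 → r5=0x23
body[5] add  r2, r3, r0 → r2=0x32
body[6] add  r3, r0, #15 → r3=0x67
body[7] add  r1, r5, r5 → r1=0x46
epilogue: pop r5=0xeb, sp=0xbc
epilogue: pop r2=0x54, sp=0xbd
epilogue: pop r1=0x02, sp=0xbe
prologue pushed ['r1', 'r2', 'r5'] at ['0xbd', '0xbc', '0xbb']

MEM = 0x54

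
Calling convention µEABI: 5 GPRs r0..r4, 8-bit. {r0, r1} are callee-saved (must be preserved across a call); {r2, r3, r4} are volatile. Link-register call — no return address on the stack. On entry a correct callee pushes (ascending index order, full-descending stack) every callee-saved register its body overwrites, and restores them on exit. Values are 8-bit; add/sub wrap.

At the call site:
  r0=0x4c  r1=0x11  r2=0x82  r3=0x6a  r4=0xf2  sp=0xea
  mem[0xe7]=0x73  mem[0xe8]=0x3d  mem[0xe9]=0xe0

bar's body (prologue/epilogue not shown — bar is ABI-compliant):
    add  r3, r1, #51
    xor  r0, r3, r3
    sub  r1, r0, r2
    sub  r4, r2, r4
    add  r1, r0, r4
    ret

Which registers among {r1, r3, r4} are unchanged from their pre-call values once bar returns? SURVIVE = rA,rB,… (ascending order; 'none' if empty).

prologue: push r0 -> mem[0xe9]=0x4c, sp=0xe9
prologue: push r1 -> mem[0xe8]=0x11, sp=0xe8
body[0] add  r3, r1, #51 -> r3=0x44
body[1] xor  r0, r3, r3 -> r0=0x00
body[2] sub  r1, r0, r2 -> r1=0x7e
body[3] sub  r4, r2, r4 -> r4=0x90
body[4] add  r1, r0, r4 -> r1=0x90
epilogue: pop r1=0x11, sp=0xe9
epilogue: pop r0=0x4c, sp=0xea
r1: callee-saved, written=True
r3: caller-saved, written=True
r4: caller-saved, written=True

SURVIVE = r1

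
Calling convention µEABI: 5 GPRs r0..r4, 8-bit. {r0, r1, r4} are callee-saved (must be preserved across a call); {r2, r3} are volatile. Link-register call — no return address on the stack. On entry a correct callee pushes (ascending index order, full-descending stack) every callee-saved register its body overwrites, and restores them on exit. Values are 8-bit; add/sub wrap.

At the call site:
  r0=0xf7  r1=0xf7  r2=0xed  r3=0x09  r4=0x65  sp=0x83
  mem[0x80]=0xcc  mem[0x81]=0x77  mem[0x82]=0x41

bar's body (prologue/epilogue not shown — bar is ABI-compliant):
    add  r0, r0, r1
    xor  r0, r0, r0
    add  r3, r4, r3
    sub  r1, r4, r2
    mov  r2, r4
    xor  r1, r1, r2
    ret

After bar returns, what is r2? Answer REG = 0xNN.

REG = 0x65

prologue: push r0 -> mem[0x82]=0xf7, sp=0x82
prologue: push r1 -> mem[0x81]=0xf7, sp=0x81
body[0] add  r0, r0, r1 -> r0=0xee
body[1] xor  r0, r0, r0 -> r0=0x00
body[2] add  r3, r4, r3 -> r3=0x6e
body[3] sub  r1, r4, r2 -> r1=0x78
body[4] mov  r2, r4 -> r2=0x65
body[5] xor  r1, r1, r2 -> r1=0x1d
epilogue: pop r1=0xf7, sp=0x82
epilogue: pop r0=0xf7, sp=0x83
r2 is caller-saved -> body value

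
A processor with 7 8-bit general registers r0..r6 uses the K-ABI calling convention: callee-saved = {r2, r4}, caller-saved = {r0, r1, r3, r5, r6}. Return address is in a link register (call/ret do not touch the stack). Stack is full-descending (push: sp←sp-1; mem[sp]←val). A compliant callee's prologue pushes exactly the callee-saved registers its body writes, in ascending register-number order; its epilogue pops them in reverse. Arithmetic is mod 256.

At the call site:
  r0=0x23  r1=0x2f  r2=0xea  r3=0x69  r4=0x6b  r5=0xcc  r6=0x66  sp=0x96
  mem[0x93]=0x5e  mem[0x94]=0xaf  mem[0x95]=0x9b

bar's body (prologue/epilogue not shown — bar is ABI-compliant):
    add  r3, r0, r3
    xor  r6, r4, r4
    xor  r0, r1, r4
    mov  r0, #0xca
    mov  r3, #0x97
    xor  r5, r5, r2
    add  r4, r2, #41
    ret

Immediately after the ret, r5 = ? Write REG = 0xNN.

prologue: push r4 → mem[0x95]=0x6b, sp=0x95
body[0] add  r3, r0, r3 → r3=0x8c
body[1] xor  r6, r4, r4 → r6=0x00
body[2] xor  r0, r1, r4 → r0=0x44
body[3] mov  r0, #0xca → r0=0xca
body[4] mov  r3, #0x97 → r3=0x97
body[5] xor  r5, r5, r2 → r5=0x26
body[6] add  r4, r2, #41 → r4=0x13
epilogue: pop r4=0x6b, sp=0x96
r5 is caller-saved → body value

REG = 0x26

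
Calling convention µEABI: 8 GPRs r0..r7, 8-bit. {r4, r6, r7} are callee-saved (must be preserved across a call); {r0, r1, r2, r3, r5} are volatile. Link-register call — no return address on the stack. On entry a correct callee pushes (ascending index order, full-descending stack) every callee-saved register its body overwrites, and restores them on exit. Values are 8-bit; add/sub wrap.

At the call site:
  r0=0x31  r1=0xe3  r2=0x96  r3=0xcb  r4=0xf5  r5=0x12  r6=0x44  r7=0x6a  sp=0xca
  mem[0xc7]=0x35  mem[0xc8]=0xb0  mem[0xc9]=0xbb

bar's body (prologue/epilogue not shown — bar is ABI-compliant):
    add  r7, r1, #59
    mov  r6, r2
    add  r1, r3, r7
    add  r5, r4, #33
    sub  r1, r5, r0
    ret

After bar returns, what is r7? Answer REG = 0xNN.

prologue: push r6 -> mem[0xc9]=0x44, sp=0xc9
prologue: push r7 -> mem[0xc8]=0x6a, sp=0xc8
body[0] add  r7, r1, #59 -> r7=0x1e
body[1] mov  r6, r2 -> r6=0x96
body[2] add  r1, r3, r7 -> r1=0xe9
body[3] add  r5, r4, #33 -> r5=0x16
body[4] sub  r1, r5, r0 -> r1=0xe5
epilogue: pop r7=0x6a, sp=0xc9
epilogue: pop r6=0x44, sp=0xca
r7 is callee-saved -> restored

REG = 0x6a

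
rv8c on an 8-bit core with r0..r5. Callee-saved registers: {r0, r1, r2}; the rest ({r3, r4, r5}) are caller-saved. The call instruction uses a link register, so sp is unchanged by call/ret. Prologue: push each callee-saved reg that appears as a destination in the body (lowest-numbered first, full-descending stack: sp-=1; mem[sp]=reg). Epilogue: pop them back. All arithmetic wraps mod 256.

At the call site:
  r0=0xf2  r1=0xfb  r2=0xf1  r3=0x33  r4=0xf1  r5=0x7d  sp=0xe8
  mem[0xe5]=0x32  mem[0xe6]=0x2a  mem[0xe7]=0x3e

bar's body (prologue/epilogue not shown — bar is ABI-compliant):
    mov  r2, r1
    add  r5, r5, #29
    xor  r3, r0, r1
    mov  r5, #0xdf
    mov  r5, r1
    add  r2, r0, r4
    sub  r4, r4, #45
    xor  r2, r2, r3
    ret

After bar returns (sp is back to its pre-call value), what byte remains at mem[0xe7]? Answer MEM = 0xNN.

MEM = 0xf1

prologue: push r2 -> mem[0xe7]=0xf1, sp=0xe7
body[0] mov  r2, r1 -> r2=0xfb
body[1] add  r5, r5, #29 -> r5=0x9a
body[2] xor  r3, r0, r1 -> r3=0x09
body[3] mov  r5, #0xdf -> r5=0xdf
body[4] mov  r5, r1 -> r5=0xfb
body[5] add  r2, r0, r4 -> r2=0xe3
body[6] sub  r4, r4, #45 -> r4=0xc4
body[7] xor  r2, r2, r3 -> r2=0xea
epilogue: pop r2=0xf1, sp=0xe8
prologue pushed ['r2'] at ['0xe7']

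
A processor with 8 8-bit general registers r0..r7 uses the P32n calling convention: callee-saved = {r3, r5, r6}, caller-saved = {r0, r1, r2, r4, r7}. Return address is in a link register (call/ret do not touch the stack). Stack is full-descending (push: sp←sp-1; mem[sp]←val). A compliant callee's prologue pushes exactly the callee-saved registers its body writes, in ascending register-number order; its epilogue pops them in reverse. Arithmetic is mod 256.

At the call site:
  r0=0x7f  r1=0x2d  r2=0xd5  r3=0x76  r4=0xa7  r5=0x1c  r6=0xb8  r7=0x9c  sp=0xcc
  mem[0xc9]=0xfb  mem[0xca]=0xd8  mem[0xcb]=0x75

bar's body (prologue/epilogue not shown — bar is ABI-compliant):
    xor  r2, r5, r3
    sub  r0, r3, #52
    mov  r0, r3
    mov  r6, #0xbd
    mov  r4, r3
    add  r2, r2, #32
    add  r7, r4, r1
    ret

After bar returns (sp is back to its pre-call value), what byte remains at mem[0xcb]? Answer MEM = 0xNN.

prologue: push r6 -> mem[0xcb]=0xb8, sp=0xcb
body[0] xor  r2, r5, r3 -> r2=0x6a
body[1] sub  r0, r3, #52 -> r0=0x42
body[2] mov  r0, r3 -> r0=0x76
body[3] mov  r6, #0xbd -> r6=0xbd
body[4] mov  r4, r3 -> r4=0x76
body[5] add  r2, r2, #32 -> r2=0x8a
body[6] add  r7, r4, r1 -> r7=0xa3
epilogue: pop r6=0xb8, sp=0xcc
prologue pushed ['r6'] at ['0xcb']

MEM = 0xb8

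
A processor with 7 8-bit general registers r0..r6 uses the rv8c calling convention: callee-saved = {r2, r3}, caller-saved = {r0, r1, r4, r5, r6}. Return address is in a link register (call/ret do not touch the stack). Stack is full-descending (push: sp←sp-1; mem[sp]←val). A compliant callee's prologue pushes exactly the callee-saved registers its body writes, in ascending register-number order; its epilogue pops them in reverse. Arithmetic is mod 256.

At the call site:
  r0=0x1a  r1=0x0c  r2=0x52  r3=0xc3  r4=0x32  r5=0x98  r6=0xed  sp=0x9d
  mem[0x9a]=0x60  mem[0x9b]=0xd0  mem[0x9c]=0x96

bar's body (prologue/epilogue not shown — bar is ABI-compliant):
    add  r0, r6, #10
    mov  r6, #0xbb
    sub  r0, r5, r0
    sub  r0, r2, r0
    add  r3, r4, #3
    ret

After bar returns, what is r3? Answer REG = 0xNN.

REG = 0xc3

prologue: push r3 -> mem[0x9c]=0xc3, sp=0x9c
body[0] add  r0, r6, #10 -> r0=0xf7
body[1] mov  r6, #0xbb -> r6=0xbb
body[2] sub  r0, r5, r0 -> r0=0xa1
body[3] sub  r0, r2, r0 -> r0=0xb1
body[4] add  r3, r4, #3 -> r3=0x35
epilogue: pop r3=0xc3, sp=0x9d
r3 is callee-saved -> restored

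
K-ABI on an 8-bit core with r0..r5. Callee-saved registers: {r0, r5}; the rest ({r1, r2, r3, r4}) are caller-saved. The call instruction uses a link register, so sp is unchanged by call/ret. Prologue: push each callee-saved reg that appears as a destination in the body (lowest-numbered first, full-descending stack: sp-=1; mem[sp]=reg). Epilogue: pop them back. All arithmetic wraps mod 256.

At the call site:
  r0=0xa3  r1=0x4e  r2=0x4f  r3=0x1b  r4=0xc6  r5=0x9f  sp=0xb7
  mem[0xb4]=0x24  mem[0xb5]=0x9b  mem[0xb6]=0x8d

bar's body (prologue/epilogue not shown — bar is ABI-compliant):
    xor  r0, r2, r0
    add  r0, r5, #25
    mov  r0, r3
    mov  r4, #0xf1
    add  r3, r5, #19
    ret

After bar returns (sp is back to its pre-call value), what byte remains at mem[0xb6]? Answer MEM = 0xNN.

prologue: push r0 → mem[0xb6]=0xa3, sp=0xb6
body[0] xor  r0, r2, r0 → r0=0xec
body[1] add  r0, r5, #25 → r0=0xb8
body[2] mov  r0, r3 → r0=0x1b
body[3] mov  r4, #0xf1 → r4=0xf1
body[4] add  r3, r5, #19 → r3=0xb2
epilogue: pop r0=0xa3, sp=0xb7
prologue pushed ['r0'] at ['0xb6']

MEM = 0xa3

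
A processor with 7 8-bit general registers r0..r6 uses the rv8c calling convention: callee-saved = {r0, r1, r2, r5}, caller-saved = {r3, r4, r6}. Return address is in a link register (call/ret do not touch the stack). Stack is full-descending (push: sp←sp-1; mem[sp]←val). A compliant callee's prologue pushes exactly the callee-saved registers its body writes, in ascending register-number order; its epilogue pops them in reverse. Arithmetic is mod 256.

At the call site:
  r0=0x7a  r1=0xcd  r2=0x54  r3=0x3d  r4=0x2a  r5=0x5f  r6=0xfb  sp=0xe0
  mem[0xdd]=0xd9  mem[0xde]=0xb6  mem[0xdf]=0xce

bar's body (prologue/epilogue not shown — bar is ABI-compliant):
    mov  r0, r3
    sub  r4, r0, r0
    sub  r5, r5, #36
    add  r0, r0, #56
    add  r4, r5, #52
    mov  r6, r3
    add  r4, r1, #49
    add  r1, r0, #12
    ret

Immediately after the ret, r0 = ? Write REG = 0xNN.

prologue: push r0 → mem[0xdf]=0x7a, sp=0xdf
prologue: push r1 → mem[0xde]=0xcd, sp=0xde
prologue: push r5 → mem[0xdd]=0x5f, sp=0xdd
body[0] mov  r0, r3 → r0=0x3d
body[1] sub  r4, r0, r0 → r4=0x00
body[2] sub  r5, r5, #36 → r5=0x3b
body[3] add  r0, r0, #56 → r0=0x75
body[4] add  r4, r5, #52 → r4=0x6f
body[5] mov  r6, r3 → r6=0x3d
body[6] add  r4, r1, #49 → r4=0xfe
body[7] add  r1, r0, #12 → r1=0x81
epilogue: pop r5=0x5f, sp=0xde
epilogue: pop r1=0xcd, sp=0xdf
epilogue: pop r0=0x7a, sp=0xe0
r0 is callee-saved → restored

REG = 0x7a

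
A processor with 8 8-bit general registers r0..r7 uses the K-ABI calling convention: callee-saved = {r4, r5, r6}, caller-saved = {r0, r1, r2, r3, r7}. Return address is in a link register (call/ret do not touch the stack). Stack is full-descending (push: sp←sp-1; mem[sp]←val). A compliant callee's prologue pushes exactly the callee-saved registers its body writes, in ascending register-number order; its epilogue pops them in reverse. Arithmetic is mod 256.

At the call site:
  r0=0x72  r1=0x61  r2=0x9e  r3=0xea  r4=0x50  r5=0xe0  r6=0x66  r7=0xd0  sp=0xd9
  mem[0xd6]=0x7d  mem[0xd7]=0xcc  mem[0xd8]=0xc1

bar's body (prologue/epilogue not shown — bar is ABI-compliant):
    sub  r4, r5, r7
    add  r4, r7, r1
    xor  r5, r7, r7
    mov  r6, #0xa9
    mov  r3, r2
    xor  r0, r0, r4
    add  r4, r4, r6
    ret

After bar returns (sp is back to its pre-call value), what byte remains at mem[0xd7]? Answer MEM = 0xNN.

prologue: push r4 -> mem[0xd8]=0x50, sp=0xd8
prologue: push r5 -> mem[0xd7]=0xe0, sp=0xd7
prologue: push r6 -> mem[0xd6]=0x66, sp=0xd6
body[0] sub  r4, r5, r7 -> r4=0x10
body[1] add  r4, r7, r1 -> r4=0x31
body[2] xor  r5, r7, r7 -> r5=0x00
body[3] mov  r6, #0xa9 -> r6=0xa9
body[4] mov  r3, r2 -> r3=0x9e
body[5] xor  r0, r0, r4 -> r0=0x43
body[6] add  r4, r4, r6 -> r4=0xda
epilogue: pop r6=0x66, sp=0xd7
epilogue: pop r5=0xe0, sp=0xd8
epilogue: pop r4=0x50, sp=0xd9
prologue pushed ['r4', 'r5', 'r6'] at ['0xd8', '0xd7', '0xd6']

MEM = 0xe0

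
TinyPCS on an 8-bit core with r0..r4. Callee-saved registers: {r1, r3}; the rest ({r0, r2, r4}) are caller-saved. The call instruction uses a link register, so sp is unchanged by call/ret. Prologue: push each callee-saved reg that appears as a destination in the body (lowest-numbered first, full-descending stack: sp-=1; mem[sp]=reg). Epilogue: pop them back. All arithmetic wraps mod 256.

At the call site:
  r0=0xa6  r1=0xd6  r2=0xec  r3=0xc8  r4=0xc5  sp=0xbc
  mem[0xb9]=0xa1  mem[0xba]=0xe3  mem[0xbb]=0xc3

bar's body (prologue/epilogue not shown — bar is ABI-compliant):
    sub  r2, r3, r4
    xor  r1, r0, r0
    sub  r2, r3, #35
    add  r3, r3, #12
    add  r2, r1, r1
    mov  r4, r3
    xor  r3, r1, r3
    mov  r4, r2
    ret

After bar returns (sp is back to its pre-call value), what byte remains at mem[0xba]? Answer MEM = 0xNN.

prologue: push r1 → mem[0xbb]=0xd6, sp=0xbb
prologue: push r3 → mem[0xba]=0xc8, sp=0xba
body[0] sub  r2, r3, r4 → r2=0x03
body[1] xor  r1, r0, r0 → r1=0x00
body[2] sub  r2, r3, #35 → r2=0xa5
body[3] add  r3, r3, #12 → r3=0xd4
body[4] add  r2, r1, r1 → r2=0x00
body[5] mov  r4, r3 → r4=0xd4
body[6] xor  r3, r1, r3 → r3=0xd4
body[7] mov  r4, r2 → r4=0x00
epilogue: pop r3=0xc8, sp=0xbb
epilogue: pop r1=0xd6, sp=0xbc
prologue pushed ['r1', 'r3'] at ['0xbb', '0xba']

MEM = 0xc8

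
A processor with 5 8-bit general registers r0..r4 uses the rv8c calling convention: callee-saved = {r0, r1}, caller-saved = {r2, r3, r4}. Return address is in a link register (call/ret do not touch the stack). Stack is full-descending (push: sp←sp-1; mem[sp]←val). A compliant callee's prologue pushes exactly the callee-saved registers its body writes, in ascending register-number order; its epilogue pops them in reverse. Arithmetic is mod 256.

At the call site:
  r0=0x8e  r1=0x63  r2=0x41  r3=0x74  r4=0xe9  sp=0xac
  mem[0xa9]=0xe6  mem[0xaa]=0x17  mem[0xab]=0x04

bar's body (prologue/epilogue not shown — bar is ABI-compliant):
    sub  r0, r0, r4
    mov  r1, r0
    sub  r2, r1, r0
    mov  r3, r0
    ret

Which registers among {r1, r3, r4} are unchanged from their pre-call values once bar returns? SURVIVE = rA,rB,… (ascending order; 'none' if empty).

SURVIVE = r1,r4

prologue: push r0 -> mem[0xab]=0x8e, sp=0xab
prologue: push r1 -> mem[0xaa]=0x63, sp=0xaa
body[0] sub  r0, r0, r4 -> r0=0xa5
body[1] mov  r1, r0 -> r1=0xa5
body[2] sub  r2, r1, r0 -> r2=0x00
body[3] mov  r3, r0 -> r3=0xa5
epilogue: pop r1=0x63, sp=0xab
epilogue: pop r0=0x8e, sp=0xac
r1: callee-saved, written=True
r3: caller-saved, written=True
r4: caller-saved, written=False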